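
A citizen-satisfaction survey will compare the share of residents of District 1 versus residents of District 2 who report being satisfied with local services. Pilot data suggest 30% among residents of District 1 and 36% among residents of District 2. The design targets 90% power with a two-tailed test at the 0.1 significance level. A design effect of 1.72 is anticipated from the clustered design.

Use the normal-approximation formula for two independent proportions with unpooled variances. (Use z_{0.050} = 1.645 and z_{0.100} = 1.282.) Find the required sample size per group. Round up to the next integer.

n = 1803 per group

n = (z_{α/2} + z_β)² · [p₁(1−p₁) + p₂(1−p₂)] / (p₁ − p₂)²
  = (1.645 + 1.282)² · (0.30·0.70 + 0.36·0.64) / (-0.06)²
  = (2.927)² · (0.2100 + 0.2304) / 0.0036
  = 8.5673 · 0.4404 / 0.0036
  = 1048.07
Design effect: 1.72 × 1048.07 = 1802.68.
Round up → n = 1803 per group.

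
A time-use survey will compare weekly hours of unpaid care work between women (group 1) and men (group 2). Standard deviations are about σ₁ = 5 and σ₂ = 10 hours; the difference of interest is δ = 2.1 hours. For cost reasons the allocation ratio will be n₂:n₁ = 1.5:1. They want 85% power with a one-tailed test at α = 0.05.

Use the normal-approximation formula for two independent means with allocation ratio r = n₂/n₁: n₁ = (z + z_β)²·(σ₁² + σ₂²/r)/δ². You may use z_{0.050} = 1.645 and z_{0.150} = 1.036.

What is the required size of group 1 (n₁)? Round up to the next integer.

n₁ = 150

n₁ = (z_α + z_β)² · (σ₁² + σ₂²/r) / δ²
   = (1.645 + 1.036)² · (5² + 10²/1.5) / 2.1²
   = 7.1878 · (25 + 66.6667) / 4.41
   = 7.1878 · 91.6667 / 4.41
   = 149.41
Round up → n₁ = 150; n₂ = r·n₁ = 1.5 × 150 = 225.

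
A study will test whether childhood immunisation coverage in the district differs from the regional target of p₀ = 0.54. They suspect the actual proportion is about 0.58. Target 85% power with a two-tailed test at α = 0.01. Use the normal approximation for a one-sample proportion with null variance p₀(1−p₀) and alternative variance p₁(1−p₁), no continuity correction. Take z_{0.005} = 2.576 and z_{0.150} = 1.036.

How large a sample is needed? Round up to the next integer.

n = 2015

n = [z_{α/2}·√(p₀q₀) + z_β·√(p₁q₁)]² / (p₁ − p₀)²
  = [2.576·√(0.54·0.46) + 1.036·√(0.58·0.42)]² / (0.04)²
  = [2.576·0.4984 + 1.036·0.4936]² / 0.0016
  = [1.7952]² / 0.0016
  = 2014.21
Round up → n = 2015.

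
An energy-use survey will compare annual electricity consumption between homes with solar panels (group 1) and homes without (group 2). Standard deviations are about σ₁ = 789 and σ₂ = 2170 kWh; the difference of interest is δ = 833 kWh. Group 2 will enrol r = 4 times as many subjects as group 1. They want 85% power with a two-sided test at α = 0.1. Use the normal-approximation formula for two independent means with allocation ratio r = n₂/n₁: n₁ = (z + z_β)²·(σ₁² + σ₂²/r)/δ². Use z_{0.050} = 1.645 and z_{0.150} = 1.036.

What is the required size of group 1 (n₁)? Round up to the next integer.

n₁ = (z_{α/2} + z_β)² · (σ₁² + σ₂²/r) / δ²
   = (1.645 + 1.036)² · (789² + 2170²/4) / 833²
   = 7.1878 · (622521 + 1177225) / 693889
   = 7.1878 · 1799746 / 693889
   = 18.64
Round up → n₁ = 19; n₂ = r·n₁ = 4 × 19 = 76.

n₁ = 19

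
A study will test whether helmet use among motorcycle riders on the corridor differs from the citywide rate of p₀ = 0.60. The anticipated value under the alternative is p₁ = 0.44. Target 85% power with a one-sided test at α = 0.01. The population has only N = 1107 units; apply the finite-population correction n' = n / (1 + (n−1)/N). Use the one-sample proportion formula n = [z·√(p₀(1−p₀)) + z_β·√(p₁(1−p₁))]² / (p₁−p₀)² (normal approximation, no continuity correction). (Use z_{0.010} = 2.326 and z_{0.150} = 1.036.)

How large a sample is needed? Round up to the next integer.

n = [z_α·√(p₀q₀) + z_β·√(p₁q₁)]² / (p₁ − p₀)²
  = [2.326·√(0.60·0.40) + 1.036·√(0.44·0.56)]² / (-0.16)²
  = [2.326·0.4899 + 1.036·0.4964]² / 0.0256
  = [1.6538]² / 0.0256
  = 106.83
Finite-population correction (N = 1107): 106.83 / (1 + (106.83 − 1)/1107) = 97.51.
Round up → n = 98.

n = 98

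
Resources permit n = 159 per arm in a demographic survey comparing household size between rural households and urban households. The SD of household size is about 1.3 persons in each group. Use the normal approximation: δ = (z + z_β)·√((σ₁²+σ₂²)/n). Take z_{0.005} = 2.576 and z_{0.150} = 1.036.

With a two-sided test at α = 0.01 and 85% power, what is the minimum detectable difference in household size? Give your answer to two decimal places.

δ = (z_{α/2} + z_β) · √((σ₁²+σ₂²)/n)
  = (2.576 + 1.036) · √(3.38/159)
  = 3.612 · √0.02126
  = 3.612 · 0.1458
  = 0.5266

Minimum detectable difference ≈ 0.53 persons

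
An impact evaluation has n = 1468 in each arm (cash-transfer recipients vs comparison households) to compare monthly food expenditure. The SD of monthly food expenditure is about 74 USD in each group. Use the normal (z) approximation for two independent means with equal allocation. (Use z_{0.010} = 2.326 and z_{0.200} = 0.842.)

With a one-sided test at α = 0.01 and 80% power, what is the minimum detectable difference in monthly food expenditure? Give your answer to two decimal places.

δ = (z_α + z_β) · √((σ₁²+σ₂²)/n)
  = (2.326 + 0.842) · √(10952/1468)
  = 3.168 · √7.4605
  = 3.168 · 2.7314
  = 8.6530

Minimum detectable difference ≈ 8.65 USD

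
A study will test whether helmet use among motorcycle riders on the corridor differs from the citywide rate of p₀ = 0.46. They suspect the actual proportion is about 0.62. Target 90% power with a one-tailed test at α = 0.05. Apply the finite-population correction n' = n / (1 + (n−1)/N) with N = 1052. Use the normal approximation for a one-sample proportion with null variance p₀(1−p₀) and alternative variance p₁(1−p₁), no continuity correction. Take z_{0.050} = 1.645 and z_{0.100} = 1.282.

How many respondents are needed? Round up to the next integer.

n = [z_α·√(p₀q₀) + z_β·√(p₁q₁)]² / (p₁ − p₀)²
  = [1.645·√(0.46·0.54) + 1.282·√(0.62·0.38)]² / (0.16)²
  = [1.645·0.4984 + 1.282·0.4854]² / 0.0256
  = [1.4421]² / 0.0256
  = 81.24
Finite-population correction (N = 1052): 81.24 / (1 + (81.24 − 1)/1052) = 75.48.
Round up → n = 76.

n = 76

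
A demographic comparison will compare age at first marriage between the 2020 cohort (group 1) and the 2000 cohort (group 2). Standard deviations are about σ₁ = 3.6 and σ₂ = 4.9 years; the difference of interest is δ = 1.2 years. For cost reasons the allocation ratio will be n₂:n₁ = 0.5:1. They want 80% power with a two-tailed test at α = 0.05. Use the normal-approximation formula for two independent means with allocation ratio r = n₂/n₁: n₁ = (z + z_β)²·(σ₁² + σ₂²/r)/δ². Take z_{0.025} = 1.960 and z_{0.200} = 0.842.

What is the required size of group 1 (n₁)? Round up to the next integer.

n₁ = 333

n₁ = (z_{α/2} + z_β)² · (σ₁² + σ₂²/r) / δ²
   = (1.960 + 0.842)² · (3.6² + 4.9²/0.5) / 1.2²
   = 7.8512 · (12.96 + 48.02) / 1.44
   = 7.8512 · 60.98 / 1.44
   = 332.48
Round up → n₁ = 333; n₂ = r·n₁ = 0.5 × 333 = 167.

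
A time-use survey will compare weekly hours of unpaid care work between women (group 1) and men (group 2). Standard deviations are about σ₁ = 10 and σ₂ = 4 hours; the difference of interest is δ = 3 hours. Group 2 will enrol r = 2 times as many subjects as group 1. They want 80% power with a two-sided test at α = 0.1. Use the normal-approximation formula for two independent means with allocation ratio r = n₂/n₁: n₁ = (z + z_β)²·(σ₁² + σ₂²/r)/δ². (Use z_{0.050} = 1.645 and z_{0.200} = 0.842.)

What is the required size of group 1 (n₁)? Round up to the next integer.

n₁ = 75

n₁ = (z_{α/2} + z_β)² · (σ₁² + σ₂²/r) / δ²
   = (1.645 + 0.842)² · (10² + 4²/2) / 3²
   = 6.1852 · (100 + 8) / 9
   = 6.1852 · 108 / 9
   = 74.22
Round up → n₁ = 75; n₂ = r·n₁ = 2 × 75 = 150.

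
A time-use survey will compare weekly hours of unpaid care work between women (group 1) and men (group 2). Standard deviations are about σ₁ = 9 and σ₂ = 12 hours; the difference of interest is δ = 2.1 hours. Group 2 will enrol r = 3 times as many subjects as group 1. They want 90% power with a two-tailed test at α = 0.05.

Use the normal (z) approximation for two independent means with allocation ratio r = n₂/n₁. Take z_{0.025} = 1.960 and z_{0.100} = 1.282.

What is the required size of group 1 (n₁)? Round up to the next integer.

n₁ = (z_{α/2} + z_β)² · (σ₁² + σ₂²/r) / δ²
   = (1.960 + 1.282)² · (9² + 12²/3) / 2.1²
   = 10.5106 · (81 + 48) / 4.41
   = 10.5106 · 129 / 4.41
   = 307.45
Round up → n₁ = 308; n₂ = r·n₁ = 3 × 308 = 924.

n₁ = 308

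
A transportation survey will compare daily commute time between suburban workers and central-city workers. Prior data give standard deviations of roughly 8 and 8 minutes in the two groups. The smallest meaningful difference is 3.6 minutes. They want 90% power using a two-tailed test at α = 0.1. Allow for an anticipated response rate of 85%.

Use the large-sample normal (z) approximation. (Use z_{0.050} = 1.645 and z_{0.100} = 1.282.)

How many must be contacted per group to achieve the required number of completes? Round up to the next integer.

n = 100 per group

n = (z_{α/2} + z_β)² · (σ₁² + σ₂²) / δ²
  = (1.645 + 1.282)² · (8² + 8² = 128) / 3.6²
  = 8.5673 · 128 / 12.96
  = 84.62
Adjust for 85% response: 84.62 / 0.85 = 99.55.
Round up → n = 100 per group.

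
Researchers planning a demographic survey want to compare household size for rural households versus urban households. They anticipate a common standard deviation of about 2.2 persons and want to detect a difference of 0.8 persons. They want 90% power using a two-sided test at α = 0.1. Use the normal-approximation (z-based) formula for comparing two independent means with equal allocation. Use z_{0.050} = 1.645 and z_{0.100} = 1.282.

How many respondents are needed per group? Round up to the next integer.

n = 130 per group

n = (z_{α/2} + z_β)² · (σ₁² + σ₂²) / δ²
  = (1.645 + 1.282)² · (2·2.2² = 9.68) / 0.8²
  = 8.5673 · 9.68 / 0.64
  = 129.58
Round up → n = 130 per group.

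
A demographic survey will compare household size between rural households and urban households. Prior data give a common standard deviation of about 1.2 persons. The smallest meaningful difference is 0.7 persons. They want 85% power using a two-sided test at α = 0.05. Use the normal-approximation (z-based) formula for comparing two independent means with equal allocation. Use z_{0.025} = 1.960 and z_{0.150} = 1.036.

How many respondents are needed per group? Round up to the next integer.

n = (z_{α/2} + z_β)² · (σ₁² + σ₂²) / δ²
  = (1.960 + 1.036)² · (2·1.2² = 2.88) / 0.7²
  = 8.9760 · 2.88 / 0.49
  = 52.76
Round up → n = 53 per group.

n = 53 per group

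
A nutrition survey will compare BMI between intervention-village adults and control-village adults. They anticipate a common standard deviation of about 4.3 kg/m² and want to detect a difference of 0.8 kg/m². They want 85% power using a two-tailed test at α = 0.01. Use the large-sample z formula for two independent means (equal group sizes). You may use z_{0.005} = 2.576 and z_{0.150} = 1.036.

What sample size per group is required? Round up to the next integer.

n = (z_{α/2} + z_β)² · (σ₁² + σ₂²) / δ²
  = (2.576 + 1.036)² · (2·4.3² = 36.98) / 0.8²
  = 13.0465 · 36.98 / 0.64
  = 753.85
Round up → n = 754 per group.

n = 754 per group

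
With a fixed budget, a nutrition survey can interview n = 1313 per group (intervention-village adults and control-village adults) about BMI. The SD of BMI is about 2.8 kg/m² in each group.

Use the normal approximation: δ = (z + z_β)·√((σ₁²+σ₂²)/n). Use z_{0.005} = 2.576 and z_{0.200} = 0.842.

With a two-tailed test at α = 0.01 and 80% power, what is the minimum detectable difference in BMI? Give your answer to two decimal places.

Minimum detectable difference ≈ 0.37 kg/m²

δ = (z_{α/2} + z_β) · √((σ₁²+σ₂²)/n)
  = (2.576 + 0.842) · √(15.68/1313)
  = 3.418 · √0.01194
  = 3.418 · 0.1093
  = 0.3735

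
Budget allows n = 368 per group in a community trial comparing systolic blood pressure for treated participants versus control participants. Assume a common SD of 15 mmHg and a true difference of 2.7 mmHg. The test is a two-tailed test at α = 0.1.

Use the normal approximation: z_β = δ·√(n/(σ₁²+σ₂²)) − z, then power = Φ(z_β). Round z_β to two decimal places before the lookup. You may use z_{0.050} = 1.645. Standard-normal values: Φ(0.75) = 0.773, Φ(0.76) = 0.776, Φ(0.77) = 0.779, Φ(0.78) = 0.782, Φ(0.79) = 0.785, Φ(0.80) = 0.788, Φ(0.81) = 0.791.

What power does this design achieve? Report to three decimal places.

z_β = δ·√(n/(σ₁²+σ₂²)) − z_{α/2}
    = 2.7 · √(368/450) − 1.645
    = 2.7 · 0.90431 − 1.645
    = 2.4416 − 1.645 = 0.7966 → 0.80
Power = Φ(0.80) = 0.788.

Power ≈ 0.788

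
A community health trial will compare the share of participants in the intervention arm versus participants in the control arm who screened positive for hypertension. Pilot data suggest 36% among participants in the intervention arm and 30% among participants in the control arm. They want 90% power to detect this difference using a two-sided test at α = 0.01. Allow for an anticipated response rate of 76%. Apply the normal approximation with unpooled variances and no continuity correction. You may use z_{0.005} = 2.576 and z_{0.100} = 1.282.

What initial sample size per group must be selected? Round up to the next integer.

n = 2396 per group

n = (z_{α/2} + z_β)² · [p₁(1−p₁) + p₂(1−p₂)] / (p₁ − p₂)²
  = (2.576 + 1.282)² · (0.36·0.64 + 0.30·0.70) / (0.06)²
  = (3.858)² · (0.2304 + 0.2100) / 0.0036
  = 14.8842 · 0.4404 / 0.0036
  = 1820.83
Adjust for 76% response: 1820.83 / 0.76 = 2395.83.
Round up → n = 2396 per group.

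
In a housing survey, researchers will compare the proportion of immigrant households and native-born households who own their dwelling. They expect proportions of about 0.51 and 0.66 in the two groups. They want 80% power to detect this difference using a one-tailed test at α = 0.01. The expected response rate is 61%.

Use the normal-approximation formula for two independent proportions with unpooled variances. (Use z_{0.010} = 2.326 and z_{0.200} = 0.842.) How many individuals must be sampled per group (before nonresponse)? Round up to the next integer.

n = (z_α + z_β)² · [p₁(1−p₁) + p₂(1−p₂)] / (p₁ − p₂)²
  = (2.326 + 0.842)² · (0.51·0.49 + 0.66·0.34) / (-0.15)²
  = (3.168)² · (0.2499 + 0.2244) / 0.0225
  = 10.0362 · 0.4743 / 0.0225
  = 211.56
Adjust for 61% response: 211.56 / 0.61 = 346.83.
Round up → n = 347 per group.

n = 347 per group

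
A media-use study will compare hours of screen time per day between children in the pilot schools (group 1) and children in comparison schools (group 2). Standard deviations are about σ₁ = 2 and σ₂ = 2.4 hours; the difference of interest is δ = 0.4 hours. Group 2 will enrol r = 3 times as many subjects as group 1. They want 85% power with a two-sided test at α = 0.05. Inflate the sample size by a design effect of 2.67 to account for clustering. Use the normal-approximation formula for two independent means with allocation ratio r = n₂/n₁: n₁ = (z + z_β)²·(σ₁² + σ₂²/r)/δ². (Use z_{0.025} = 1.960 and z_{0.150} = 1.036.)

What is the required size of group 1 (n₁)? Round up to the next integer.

n₁ = (z_{α/2} + z_β)² · (σ₁² + σ₂²/r) / δ²
   = (1.960 + 1.036)² · (2² + 2.4²/3) / 0.4²
   = 8.9760 · (4 + 1.92) / 0.16
   = 8.9760 · 5.92 / 0.16
   = 332.11
Design effect: 2.67 × 332.11 = 886.74.
Round up → n₁ = 887; n₂ = r·n₁ = 3 × 887 = 2661.

n₁ = 887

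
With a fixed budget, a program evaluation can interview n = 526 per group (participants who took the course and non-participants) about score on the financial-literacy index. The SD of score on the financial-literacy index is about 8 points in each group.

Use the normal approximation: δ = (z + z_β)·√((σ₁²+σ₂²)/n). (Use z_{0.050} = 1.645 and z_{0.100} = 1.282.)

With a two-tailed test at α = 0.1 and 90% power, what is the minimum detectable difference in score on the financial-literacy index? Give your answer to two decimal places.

δ = (z_{α/2} + z_β) · √((σ₁²+σ₂²)/n)
  = (1.645 + 1.282) · √(128/526)
  = 2.927 · √0.24335
  = 2.927 · 0.4933
  = 1.4439

Minimum detectable difference ≈ 1.44 points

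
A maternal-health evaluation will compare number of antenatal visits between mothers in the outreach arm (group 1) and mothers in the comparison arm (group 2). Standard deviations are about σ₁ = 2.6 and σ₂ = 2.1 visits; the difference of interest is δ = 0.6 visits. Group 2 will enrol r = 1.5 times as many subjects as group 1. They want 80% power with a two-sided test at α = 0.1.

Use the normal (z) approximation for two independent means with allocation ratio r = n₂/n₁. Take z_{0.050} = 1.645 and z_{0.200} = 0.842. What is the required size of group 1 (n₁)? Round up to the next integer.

n₁ = (z_{α/2} + z_β)² · (σ₁² + σ₂²/r) / δ²
   = (1.645 + 0.842)² · (2.6² + 2.1²/1.5) / 0.6²
   = 6.1852 · (6.76 + 2.94) / 0.36
   = 6.1852 · 9.7 / 0.36
   = 166.66
Round up → n₁ = 167; n₂ = r·n₁ = 1.5 × 167 = 251.

n₁ = 167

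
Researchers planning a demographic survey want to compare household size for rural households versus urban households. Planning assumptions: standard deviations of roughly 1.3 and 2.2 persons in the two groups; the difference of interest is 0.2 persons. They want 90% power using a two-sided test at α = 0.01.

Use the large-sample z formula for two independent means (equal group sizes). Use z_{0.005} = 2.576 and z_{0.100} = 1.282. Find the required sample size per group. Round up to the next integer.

n = (z_{α/2} + z_β)² · (σ₁² + σ₂²) / δ²
  = (2.576 + 1.282)² · (1.3² + 2.2² = 6.53) / 0.2²
  = 14.8842 · 6.53 / 0.04
  = 2429.84
Round up → n = 2430 per group.

n = 2430 per group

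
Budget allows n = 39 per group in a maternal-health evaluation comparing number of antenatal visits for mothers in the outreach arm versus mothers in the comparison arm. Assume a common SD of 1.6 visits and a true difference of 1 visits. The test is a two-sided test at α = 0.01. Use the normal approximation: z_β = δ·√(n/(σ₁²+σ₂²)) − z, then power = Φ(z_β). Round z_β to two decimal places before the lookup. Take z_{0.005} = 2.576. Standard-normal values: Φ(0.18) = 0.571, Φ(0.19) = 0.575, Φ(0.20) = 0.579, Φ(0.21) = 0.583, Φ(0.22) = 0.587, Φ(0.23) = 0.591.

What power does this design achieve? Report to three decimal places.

Power ≈ 0.571

z_β = δ·√(n/(σ₁²+σ₂²)) − z_{α/2}
    = 1 · √(39/5.12) − 2.576
    = 1 · 2.75993 − 2.576
    = 2.7599 − 2.576 = 0.1839 → 0.18
Power = Φ(0.18) = 0.571.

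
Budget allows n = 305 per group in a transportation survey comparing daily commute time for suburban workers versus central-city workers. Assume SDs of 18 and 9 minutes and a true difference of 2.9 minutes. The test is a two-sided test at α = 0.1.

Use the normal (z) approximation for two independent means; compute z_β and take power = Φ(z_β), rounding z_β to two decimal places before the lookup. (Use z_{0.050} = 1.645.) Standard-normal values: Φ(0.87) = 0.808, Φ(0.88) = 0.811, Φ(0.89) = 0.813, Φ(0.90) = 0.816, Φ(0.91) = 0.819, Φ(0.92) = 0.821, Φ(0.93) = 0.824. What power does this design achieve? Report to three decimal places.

Power ≈ 0.808

z_β = δ·√(n/(σ₁²+σ₂²)) − z_{α/2}
    = 2.9 · √(305/405) − 1.645
    = 2.9 · 0.86781 − 1.645
    = 2.5166 − 1.645 = 0.8716 → 0.87
Power = Φ(0.87) = 0.808.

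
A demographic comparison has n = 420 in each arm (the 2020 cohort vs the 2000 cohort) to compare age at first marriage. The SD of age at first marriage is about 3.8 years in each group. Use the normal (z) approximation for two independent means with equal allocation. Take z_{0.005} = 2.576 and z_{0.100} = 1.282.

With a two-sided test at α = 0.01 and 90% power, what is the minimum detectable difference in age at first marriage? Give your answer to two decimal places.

Minimum detectable difference ≈ 1.01 years

δ = (z_{α/2} + z_β) · √((σ₁²+σ₂²)/n)
  = (2.576 + 1.282) · √(28.88/420)
  = 3.858 · √0.06876
  = 3.858 · 0.2622
  = 1.0117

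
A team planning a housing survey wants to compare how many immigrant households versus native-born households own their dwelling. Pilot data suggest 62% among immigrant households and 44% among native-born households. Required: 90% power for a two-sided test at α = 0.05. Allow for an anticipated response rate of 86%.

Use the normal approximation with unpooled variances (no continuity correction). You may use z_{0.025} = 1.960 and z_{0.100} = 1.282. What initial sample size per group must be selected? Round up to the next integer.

n = (z_{α/2} + z_β)² · [p₁(1−p₁) + p₂(1−p₂)] / (p₁ − p₂)²
  = (1.960 + 1.282)² · (0.62·0.38 + 0.44·0.56) / (0.18)²
  = (3.242)² · (0.2356 + 0.2464) / 0.0324
  = 10.5106 · 0.4820 / 0.0324
  = 156.36
Adjust for 86% response: 156.36 / 0.86 = 181.81.
Round up → n = 182 per group.

n = 182 per group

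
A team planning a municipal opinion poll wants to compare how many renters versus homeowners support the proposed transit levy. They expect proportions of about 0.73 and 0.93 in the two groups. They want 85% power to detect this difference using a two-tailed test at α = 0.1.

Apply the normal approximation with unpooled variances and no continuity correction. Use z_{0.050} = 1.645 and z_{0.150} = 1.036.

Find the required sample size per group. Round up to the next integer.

n = (z_{α/2} + z_β)² · [p₁(1−p₁) + p₂(1−p₂)] / (p₁ − p₂)²
  = (1.645 + 1.036)² · (0.73·0.27 + 0.93·0.07) / (-0.20)²
  = (2.681)² · (0.1971 + 0.0651) / 0.0400
  = 7.1878 · 0.2622 / 0.0400
  = 47.12
Round up → n = 48 per group.

n = 48 per group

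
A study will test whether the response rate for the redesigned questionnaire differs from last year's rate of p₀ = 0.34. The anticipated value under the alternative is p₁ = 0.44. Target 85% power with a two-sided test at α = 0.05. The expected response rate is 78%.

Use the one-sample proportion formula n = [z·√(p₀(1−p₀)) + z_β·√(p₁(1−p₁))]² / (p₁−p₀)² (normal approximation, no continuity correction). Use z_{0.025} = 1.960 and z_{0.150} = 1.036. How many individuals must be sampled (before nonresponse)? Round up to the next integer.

n = [z_{α/2}·√(p₀q₀) + z_β·√(p₁q₁)]² / (p₁ − p₀)²
  = [1.960·√(0.34·0.66) + 1.036·√(0.44·0.56)]² / (0.10)²
  = [1.960·0.4737 + 1.036·0.4964]² / 0.0100
  = [1.4427]² / 0.0100
  = 208.15
Adjust for 78% response: 208.15 / 0.78 = 266.85.
Round up → n = 267.

n = 267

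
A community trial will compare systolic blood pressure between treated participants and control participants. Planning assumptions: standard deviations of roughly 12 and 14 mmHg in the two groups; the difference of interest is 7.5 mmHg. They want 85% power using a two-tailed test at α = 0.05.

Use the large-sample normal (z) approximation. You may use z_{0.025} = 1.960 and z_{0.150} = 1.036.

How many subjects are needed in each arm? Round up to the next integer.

n = 55 per group

n = (z_{α/2} + z_β)² · (σ₁² + σ₂²) / δ²
  = (1.960 + 1.036)² · (12² + 14² = 340) / 7.5²
  = 8.9760 · 340 / 56.25
  = 54.26
Round up → n = 55 per group.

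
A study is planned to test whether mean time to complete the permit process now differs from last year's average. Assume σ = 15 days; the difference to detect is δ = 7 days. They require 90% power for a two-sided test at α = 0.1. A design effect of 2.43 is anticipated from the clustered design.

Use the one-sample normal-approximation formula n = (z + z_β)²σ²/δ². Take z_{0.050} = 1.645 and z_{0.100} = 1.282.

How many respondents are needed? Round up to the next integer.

n = 96

n = (z_{α/2} + z_β)² · σ² / δ²
  = (1.645 + 1.282)² · 15² / 7²
  = 8.5673 · 225 / 49
  = 39.34
Design effect: 2.43 × 39.34 = 95.60.
Round up → n = 96.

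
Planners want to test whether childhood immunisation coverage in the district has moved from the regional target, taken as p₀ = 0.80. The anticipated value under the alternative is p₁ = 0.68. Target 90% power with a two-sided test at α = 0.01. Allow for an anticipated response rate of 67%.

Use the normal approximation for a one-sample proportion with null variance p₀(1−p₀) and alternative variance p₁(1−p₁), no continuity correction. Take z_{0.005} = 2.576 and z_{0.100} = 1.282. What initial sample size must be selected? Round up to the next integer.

n = [z_{α/2}·√(p₀q₀) + z_β·√(p₁q₁)]² / (p₁ − p₀)²
  = [2.576·√(0.80·0.20) + 1.282·√(0.68·0.32)]² / (-0.12)²
  = [2.576·0.4000 + 1.282·0.4665]² / 0.0144
  = [1.6284]² / 0.0144
  = 184.15
Adjust for 67% response: 184.15 / 0.67 = 274.85.
Round up → n = 275.

n = 275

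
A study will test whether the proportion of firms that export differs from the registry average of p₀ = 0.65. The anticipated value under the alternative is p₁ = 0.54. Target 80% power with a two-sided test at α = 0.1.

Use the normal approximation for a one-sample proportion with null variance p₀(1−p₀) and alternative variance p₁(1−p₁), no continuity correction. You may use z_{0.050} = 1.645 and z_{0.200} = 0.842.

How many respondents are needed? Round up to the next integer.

n = 120

n = [z_{α/2}·√(p₀q₀) + z_β·√(p₁q₁)]² / (p₁ − p₀)²
  = [1.645·√(0.65·0.35) + 0.842·√(0.54·0.46)]² / (-0.11)²
  = [1.645·0.4770 + 0.842·0.4984]² / 0.0121
  = [1.2043]² / 0.0121
  = 119.86
Round up → n = 120.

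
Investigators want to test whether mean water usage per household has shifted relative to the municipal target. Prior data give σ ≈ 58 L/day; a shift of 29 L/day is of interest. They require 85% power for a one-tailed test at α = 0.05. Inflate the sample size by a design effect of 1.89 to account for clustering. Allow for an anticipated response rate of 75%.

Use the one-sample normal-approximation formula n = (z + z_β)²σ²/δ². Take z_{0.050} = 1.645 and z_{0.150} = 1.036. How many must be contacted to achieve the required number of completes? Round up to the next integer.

n = 73

n = (z_α + z_β)² · σ² / δ²
  = (1.645 + 1.036)² · 58² / 29²
  = 7.1878 · 3364 / 841
  = 28.75
Design effect: 1.89 × 28.75 = 54.34.
Adjust for 75% response: 54.34 / 0.75 = 72.45.
Round up → n = 73.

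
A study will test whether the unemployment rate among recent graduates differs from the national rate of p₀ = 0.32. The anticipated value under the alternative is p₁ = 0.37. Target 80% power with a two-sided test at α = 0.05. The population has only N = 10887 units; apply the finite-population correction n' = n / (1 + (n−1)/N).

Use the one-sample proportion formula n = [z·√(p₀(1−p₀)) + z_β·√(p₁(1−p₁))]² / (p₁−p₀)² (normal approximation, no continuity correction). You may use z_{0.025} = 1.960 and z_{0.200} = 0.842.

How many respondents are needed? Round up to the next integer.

n = 656

n = [z_{α/2}·√(p₀q₀) + z_β·√(p₁q₁)]² / (p₁ − p₀)²
  = [1.960·√(0.32·0.68) + 0.842·√(0.37·0.63)]² / (0.05)²
  = [1.960·0.4665 + 0.842·0.4828]² / 0.0025
  = [1.3208]² / 0.0025
  = 697.82
Finite-population correction (N = 10887): 697.82 / (1 + (697.82 − 1)/10887) = 655.84.
Round up → n = 656.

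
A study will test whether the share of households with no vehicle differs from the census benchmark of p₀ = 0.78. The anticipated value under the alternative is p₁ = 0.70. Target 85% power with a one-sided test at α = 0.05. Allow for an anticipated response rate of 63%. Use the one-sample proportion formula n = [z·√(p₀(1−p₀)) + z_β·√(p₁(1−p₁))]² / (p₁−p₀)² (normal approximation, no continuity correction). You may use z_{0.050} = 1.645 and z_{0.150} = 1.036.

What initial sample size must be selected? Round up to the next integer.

n = [z_α·√(p₀q₀) + z_β·√(p₁q₁)]² / (p₁ − p₀)²
  = [1.645·√(0.78·0.22) + 1.036·√(0.70·0.30)]² / (-0.08)²
  = [1.645·0.4142 + 1.036·0.4583]² / 0.0064
  = [1.1562]² / 0.0064
  = 208.87
Adjust for 63% response: 208.87 / 0.63 = 331.54.
Round up → n = 332.

n = 332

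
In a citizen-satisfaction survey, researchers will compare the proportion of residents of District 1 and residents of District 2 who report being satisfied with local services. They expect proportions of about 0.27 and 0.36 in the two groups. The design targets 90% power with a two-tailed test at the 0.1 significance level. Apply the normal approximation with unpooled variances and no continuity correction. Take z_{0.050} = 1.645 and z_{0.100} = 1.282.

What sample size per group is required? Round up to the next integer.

n = (z_{α/2} + z_β)² · [p₁(1−p₁) + p₂(1−p₂)] / (p₁ − p₂)²
  = (1.645 + 1.282)² · (0.27·0.73 + 0.36·0.64) / (-0.09)²
  = (2.927)² · (0.1971 + 0.2304) / 0.0081
  = 8.5673 · 0.4275 / 0.0081
  = 452.16
Round up → n = 453 per group.

n = 453 per group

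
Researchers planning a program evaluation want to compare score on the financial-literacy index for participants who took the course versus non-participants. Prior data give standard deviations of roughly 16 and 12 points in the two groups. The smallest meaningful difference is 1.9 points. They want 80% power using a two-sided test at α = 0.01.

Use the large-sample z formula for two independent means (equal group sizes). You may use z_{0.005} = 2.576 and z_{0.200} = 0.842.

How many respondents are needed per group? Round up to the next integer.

n = (z_{α/2} + z_β)² · (σ₁² + σ₂²) / δ²
  = (2.576 + 0.842)² · (16² + 12² = 400) / 1.9²
  = 11.6827 · 400 / 3.61
  = 1294.48
Round up → n = 1295 per group.

n = 1295 per group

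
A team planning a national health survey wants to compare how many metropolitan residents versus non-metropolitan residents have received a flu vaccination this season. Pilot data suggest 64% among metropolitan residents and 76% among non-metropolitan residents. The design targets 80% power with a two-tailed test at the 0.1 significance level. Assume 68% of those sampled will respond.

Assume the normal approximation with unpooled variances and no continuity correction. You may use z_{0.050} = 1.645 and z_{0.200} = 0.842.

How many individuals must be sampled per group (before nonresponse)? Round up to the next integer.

n = 261 per group

n = (z_{α/2} + z_β)² · [p₁(1−p₁) + p₂(1−p₂)] / (p₁ − p₂)²
  = (1.645 + 0.842)² · (0.64·0.36 + 0.76·0.24) / (-0.12)²
  = (2.487)² · (0.2304 + 0.1824) / 0.0144
  = 6.1852 · 0.4128 / 0.0144
  = 177.31
Adjust for 68% response: 177.31 / 0.68 = 260.75.
Round up → n = 261 per group.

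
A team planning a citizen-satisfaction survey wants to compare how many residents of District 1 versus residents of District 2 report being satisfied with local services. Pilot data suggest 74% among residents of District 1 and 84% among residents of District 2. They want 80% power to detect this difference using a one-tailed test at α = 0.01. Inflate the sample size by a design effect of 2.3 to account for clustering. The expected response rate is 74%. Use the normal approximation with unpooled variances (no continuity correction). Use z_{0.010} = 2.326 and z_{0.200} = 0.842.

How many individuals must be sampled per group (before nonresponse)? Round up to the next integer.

n = (z_α + z_β)² · [p₁(1−p₁) + p₂(1−p₂)] / (p₁ − p₂)²
  = (2.326 + 0.842)² · (0.74·0.26 + 0.84·0.16) / (-0.10)²
  = (3.168)² · (0.1924 + 0.1344) / 0.0100
  = 10.0362 · 0.3268 / 0.0100
  = 327.98
Design effect: 2.3 × 327.98 = 754.36.
Adjust for 74% response: 754.36 / 0.74 = 1019.41.
Round up → n = 1020 per group.

n = 1020 per group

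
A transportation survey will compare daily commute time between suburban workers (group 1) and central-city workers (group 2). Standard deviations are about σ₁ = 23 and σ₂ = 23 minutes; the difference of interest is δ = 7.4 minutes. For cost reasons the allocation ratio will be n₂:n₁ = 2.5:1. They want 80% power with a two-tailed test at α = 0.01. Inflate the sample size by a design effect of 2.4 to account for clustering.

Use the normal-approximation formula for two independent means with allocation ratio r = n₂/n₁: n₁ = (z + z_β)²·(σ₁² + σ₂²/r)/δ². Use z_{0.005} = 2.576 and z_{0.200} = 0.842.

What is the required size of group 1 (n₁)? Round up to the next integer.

n₁ = 380

n₁ = (z_{α/2} + z_β)² · (σ₁² + σ₂²/r) / δ²
   = (2.576 + 0.842)² · (23² + 23²/2.5) / 7.4²
   = 11.6827 · (529 + 211.6) / 54.76
   = 11.6827 · 740.6 / 54.76
   = 158.00
Design effect: 2.4 × 158.00 = 379.21.
Round up → n₁ = 380; n₂ = r·n₁ = 2.5 × 380 = 950.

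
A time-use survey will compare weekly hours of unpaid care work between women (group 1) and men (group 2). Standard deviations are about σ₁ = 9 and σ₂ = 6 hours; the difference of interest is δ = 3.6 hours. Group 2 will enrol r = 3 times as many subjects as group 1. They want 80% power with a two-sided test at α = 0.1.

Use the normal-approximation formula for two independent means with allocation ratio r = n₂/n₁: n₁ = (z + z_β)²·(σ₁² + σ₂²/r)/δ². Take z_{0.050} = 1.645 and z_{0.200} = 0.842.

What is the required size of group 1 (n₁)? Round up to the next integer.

n₁ = (z_{α/2} + z_β)² · (σ₁² + σ₂²/r) / δ²
   = (1.645 + 0.842)² · (9² + 6²/3) / 3.6²
   = 6.1852 · (81 + 12) / 12.96
   = 6.1852 · 93 / 12.96
   = 44.38
Round up → n₁ = 45; n₂ = r·n₁ = 3 × 45 = 135.

n₁ = 45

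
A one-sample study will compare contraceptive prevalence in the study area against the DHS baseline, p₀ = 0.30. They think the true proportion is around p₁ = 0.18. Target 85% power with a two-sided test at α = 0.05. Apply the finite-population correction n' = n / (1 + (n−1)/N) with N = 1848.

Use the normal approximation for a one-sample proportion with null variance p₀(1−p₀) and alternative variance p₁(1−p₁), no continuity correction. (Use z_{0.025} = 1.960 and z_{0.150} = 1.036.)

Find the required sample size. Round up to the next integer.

n = 110

n = [z_{α/2}·√(p₀q₀) + z_β·√(p₁q₁)]² / (p₁ − p₀)²
  = [1.960·√(0.30·0.70) + 1.036·√(0.18·0.82)]² / (-0.12)²
  = [1.960·0.4583 + 1.036·0.3842]² / 0.0144
  = [1.2962]² / 0.0144
  = 116.68
Finite-population correction (N = 1848): 116.68 / (1 + (116.68 − 1)/1848) = 109.80.
Round up → n = 110.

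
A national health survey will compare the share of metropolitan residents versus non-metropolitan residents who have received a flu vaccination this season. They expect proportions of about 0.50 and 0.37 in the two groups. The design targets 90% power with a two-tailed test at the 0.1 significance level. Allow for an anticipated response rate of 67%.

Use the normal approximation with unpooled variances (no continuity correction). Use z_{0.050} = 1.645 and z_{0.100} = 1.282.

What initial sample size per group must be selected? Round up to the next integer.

n = (z_{α/2} + z_β)² · [p₁(1−p₁) + p₂(1−p₂)] / (p₁ − p₂)²
  = (1.645 + 1.282)² · (0.50·0.50 + 0.37·0.63) / (0.13)²
  = (2.927)² · (0.2500 + 0.2331) / 0.0169
  = 8.5673 · 0.4831 / 0.0169
  = 244.90
Adjust for 67% response: 244.90 / 0.67 = 365.53.
Round up → n = 366 per group.

n = 366 per group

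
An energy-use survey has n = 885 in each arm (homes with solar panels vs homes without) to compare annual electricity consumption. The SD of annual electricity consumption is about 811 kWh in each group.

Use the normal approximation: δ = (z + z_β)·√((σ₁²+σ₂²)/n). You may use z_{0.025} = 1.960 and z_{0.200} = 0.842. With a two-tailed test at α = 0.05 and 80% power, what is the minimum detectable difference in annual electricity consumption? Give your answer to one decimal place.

Minimum detectable difference ≈ 108.0 kWh

δ = (z_{α/2} + z_β) · √((σ₁²+σ₂²)/n)
  = (1.960 + 0.842) · √(1315442/885)
  = 2.802 · √1486.4
  = 2.802 · 38.5535
  = 108.0270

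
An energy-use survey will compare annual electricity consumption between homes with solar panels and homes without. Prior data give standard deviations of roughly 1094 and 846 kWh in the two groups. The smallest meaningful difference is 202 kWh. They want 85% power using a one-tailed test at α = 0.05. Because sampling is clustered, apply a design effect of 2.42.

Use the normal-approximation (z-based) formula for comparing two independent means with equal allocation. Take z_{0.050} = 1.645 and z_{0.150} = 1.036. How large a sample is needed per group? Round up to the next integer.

n = 816 per group

n = (z_α + z_β)² · (σ₁² + σ₂²) / δ²
  = (1.645 + 1.036)² · (1094² + 846² = 1912552) / 202²
  = 7.1878 · 1912552 / 40804
  = 336.90
Design effect: 2.42 × 336.90 = 815.30.
Round up → n = 816 per group.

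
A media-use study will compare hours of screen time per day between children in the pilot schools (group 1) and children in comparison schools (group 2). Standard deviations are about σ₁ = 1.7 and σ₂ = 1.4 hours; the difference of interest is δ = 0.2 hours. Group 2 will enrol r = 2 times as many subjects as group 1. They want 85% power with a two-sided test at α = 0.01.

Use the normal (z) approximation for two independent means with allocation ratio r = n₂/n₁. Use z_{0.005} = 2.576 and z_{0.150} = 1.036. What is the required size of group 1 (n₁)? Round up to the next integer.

n₁ = 1263

n₁ = (z_{α/2} + z_β)² · (σ₁² + σ₂²/r) / δ²
   = (2.576 + 1.036)² · (1.7² + 1.4²/2) / 0.2²
   = 13.0465 · (2.89 + 0.98) / 0.04
   = 13.0465 · 3.87 / 0.04
   = 1262.25
Round up → n₁ = 1263; n₂ = r·n₁ = 2 × 1263 = 2526.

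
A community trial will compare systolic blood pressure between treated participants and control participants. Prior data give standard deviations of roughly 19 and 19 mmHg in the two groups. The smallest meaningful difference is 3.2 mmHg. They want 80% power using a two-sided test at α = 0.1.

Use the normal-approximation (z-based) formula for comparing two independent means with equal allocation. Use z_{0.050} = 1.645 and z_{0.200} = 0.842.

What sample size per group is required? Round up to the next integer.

n = 437 per group

n = (z_{α/2} + z_β)² · (σ₁² + σ₂²) / δ²
  = (1.645 + 0.842)² · (19² + 19² = 722) / 3.2²
  = 6.1852 · 722 / 10.24
  = 436.10
Round up → n = 437 per group.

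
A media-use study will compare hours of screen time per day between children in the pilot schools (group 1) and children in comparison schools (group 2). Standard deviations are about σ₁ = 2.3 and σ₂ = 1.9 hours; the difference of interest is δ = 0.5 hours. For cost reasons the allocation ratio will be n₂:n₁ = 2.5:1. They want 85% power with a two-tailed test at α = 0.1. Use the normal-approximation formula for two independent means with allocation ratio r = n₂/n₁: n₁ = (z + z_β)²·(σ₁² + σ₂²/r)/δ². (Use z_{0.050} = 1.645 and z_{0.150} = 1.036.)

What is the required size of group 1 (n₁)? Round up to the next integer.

n₁ = (z_{α/2} + z_β)² · (σ₁² + σ₂²/r) / δ²
   = (1.645 + 1.036)² · (2.3² + 1.9²/2.5) / 0.5²
   = 7.1878 · (5.29 + 1.444) / 0.25
   = 7.1878 · 6.734 / 0.25
   = 193.61
Round up → n₁ = 194; n₂ = r·n₁ = 2.5 × 194 = 485.

n₁ = 194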